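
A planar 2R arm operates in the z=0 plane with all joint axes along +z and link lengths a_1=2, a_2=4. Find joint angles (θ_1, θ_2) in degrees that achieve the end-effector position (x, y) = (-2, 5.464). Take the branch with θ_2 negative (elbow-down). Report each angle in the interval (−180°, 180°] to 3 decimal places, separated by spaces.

130.214 -30.008

cos θ_2 = (33.8553−2²−4²)/(2·2·4) = 0.8660; θ_2 = -30.0080° (elbow-down)
β = atan2(5.4640,-2.0000) = 110.1043°; ψ = atan2(-2.0005,5.4638) = -20.1093°
θ_1 = β − ψ = 130.2135°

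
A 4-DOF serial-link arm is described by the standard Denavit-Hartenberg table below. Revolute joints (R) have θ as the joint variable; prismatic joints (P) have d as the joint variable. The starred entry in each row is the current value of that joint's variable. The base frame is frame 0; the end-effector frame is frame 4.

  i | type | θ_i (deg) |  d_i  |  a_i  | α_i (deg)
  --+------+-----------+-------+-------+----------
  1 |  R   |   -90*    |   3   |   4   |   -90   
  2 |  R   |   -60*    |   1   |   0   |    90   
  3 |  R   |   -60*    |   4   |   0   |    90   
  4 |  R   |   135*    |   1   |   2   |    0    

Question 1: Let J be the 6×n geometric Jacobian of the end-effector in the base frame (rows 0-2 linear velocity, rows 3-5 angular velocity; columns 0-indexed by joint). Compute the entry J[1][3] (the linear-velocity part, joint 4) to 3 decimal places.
axis z_3 = (-0.5000,0.4330,-0.7500); lever o_n−o_3 = (0.7247,2.0113,-0.6553)
cross product → J_v[:, 3] = (1.2247,-0.8712,-1.3195)
J_ω[:, 3] = z_3
entry J[1][3] = -0.8712

-0.871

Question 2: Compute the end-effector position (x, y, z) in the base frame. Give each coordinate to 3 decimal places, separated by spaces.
1.725 1.475 4.345

after link 1: o_1 = (0.0000, -4.0000, 3.0000)
after link 2: o_2 = (1.0000, -4.0000, 3.0000)
after link 3: o_3 = (1.0000, -0.5359, 5.0000)
after link 4: o_4 = (1.7247, 1.4754, 4.3447)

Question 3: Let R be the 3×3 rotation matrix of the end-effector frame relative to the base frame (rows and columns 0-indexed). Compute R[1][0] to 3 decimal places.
End-effector x-axis (col 0 of R) = (0.6124,0.7891,0.0474)
R[1][0] = 0.7891

0.789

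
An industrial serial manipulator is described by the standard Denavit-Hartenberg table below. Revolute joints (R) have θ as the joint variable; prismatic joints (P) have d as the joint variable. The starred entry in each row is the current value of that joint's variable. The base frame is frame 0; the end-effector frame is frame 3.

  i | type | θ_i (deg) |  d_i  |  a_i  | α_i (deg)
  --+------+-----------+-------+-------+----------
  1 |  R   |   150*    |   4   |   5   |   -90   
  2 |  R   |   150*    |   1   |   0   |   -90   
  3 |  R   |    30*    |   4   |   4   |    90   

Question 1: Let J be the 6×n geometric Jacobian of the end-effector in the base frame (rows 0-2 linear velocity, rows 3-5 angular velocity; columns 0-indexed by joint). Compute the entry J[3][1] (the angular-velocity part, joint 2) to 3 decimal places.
axis z_1 = (-0.5000,-0.8660,0.0000); lever o_n−o_1 = (4.8301,-1.6340,1.7321)
cross product → J_v[:, 1] = (-1.5000,0.8660,5.0000)
J_ω[:, 1] = z_1
entry J[3][1] = -0.5000

-0.500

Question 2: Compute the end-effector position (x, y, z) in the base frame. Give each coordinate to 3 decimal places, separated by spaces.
after link 1: o_1 = (-4.3301, 2.5000, 4.0000)
after link 2: o_2 = (-4.8301, 1.6340, 4.0000)
after link 3: o_3 = (0.5000, 0.8660, 5.7321)

0.500 0.866 5.732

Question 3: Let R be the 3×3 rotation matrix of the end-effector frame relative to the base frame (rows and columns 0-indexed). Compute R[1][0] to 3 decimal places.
0.058

End-effector x-axis (col 0 of R) = (0.8995,0.0580,-0.4330)
R[1][0] = 0.0580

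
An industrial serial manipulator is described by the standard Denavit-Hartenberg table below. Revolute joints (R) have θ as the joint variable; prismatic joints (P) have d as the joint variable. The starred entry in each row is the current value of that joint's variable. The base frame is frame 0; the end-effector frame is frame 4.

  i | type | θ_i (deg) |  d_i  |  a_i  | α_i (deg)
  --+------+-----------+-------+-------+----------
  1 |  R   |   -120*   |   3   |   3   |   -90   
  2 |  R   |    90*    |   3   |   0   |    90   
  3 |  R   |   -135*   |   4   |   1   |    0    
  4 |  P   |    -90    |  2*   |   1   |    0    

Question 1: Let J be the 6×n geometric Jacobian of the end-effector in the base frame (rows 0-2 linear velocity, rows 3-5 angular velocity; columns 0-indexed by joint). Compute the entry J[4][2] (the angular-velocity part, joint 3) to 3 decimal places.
-0.866

axis z_2 = (-0.5000,-0.8660,0.0000); lever o_n−o_2 = (-3.0000,-5.1962,1.4142)
cross product → J_v[:, 2] = (-1.2247,0.7071,0.0000)
J_ω[:, 2] = z_2
entry J[4][2] = -0.8660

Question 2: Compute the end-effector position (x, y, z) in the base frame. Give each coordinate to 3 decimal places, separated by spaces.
-1.902 -9.294 4.414

after link 1: o_1 = (-1.5000, -2.5981, 3.0000)
after link 2: o_2 = (1.0981, -4.0981, 3.0000)
after link 3: o_3 = (-1.5143, -7.2086, 3.7071)
after link 4: o_4 = (-1.9019, -9.2942, 4.4142)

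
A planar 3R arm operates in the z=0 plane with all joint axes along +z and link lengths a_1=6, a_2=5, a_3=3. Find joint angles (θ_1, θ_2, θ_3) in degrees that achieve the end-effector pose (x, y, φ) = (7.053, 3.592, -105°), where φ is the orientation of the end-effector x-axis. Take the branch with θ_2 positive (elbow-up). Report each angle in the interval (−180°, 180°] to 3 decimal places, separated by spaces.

19.306 45.012 -169.318

wrist centre = target − a_3·(cos φ, sin φ) = (7.8295, 6.4898)
cos θ_2 = (103.4176−6²−5²)/(2·6·5) = 0.7070; θ_2 = 45.0119° (elbow-up)
β = atan2(6.4898,7.8295) = 39.6551°; ψ = atan2(3.5363,9.5348) = 20.3488°
θ_1 = β − ψ = 19.3063°
θ_3 = φ − θ_1 − θ_2 = -169.3181° (wrapped to (-180°,180°])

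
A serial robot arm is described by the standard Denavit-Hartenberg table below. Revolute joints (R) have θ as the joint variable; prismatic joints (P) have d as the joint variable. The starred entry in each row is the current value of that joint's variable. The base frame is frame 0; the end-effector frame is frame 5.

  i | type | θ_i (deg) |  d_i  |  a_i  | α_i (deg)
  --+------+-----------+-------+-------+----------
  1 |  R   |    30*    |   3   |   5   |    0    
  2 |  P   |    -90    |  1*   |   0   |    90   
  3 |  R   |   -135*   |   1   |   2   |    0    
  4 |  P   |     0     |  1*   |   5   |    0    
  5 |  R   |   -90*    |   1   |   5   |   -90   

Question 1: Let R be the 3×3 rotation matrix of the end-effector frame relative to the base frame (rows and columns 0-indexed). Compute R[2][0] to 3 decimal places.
0.707

End-effector x-axis (col 0 of R) = (-0.3536,0.6124,0.7071)
R[2][0] = 0.7071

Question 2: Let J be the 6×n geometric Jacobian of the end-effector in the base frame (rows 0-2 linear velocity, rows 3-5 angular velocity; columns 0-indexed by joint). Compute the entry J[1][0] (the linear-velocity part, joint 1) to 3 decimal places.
axis z_0 = ẑ; lever o_n−o_0 = (-2.5106,8.3485,2.5858)
cross product → J_v[:, 0] = (-8.3485,-2.5106,0.0000)
J_ω[:, 0] = z_0
entry J[1][0] = -2.5106

-2.511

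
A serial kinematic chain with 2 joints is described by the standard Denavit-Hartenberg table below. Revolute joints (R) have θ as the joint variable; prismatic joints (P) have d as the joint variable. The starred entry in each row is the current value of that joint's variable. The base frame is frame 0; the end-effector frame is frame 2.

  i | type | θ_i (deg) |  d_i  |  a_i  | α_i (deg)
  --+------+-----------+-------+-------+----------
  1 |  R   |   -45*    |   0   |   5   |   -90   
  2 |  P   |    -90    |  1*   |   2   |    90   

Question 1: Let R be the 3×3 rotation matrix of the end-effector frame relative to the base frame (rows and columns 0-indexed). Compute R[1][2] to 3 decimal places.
0.707

End-effector z-axis (col 2 of R) = (-0.7071,0.7071,0.0000)
R[1][2] = 0.7071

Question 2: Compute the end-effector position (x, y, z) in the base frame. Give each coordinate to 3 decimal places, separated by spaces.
after link 1: o_1 = (3.5355, -3.5355, 0.0000)
after link 2: o_2 = (4.2426, -2.8284, 2.0000)

4.243 -2.828 2.000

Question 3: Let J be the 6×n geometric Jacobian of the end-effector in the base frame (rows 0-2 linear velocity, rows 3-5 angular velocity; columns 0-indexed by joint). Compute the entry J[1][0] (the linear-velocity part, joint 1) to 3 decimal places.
axis z_0 = ẑ; lever o_n−o_0 = (4.2426,-2.8284,2.0000)
cross product → J_v[:, 0] = (2.8284,4.2426,-0.0000)
J_ω[:, 0] = z_0
entry J[1][0] = 4.2426

4.243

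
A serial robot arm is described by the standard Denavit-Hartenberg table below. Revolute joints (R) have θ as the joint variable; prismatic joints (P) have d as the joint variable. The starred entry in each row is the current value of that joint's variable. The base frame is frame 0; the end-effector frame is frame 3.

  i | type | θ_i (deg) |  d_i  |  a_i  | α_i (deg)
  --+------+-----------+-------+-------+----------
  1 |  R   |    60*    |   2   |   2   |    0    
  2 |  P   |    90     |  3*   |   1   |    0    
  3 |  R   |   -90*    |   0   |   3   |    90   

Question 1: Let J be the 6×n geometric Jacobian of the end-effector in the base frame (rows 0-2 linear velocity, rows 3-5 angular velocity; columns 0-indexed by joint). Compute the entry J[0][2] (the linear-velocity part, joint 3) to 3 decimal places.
axis z_2 = (0.0000,0.0000,1.0000); lever o_n−o_2 = (1.5000,2.5981,0.0000)
cross product → J_v[:, 2] = (-2.5981,1.5000,0.0000)
J_ω[:, 2] = z_2
entry J[0][2] = -2.5981

-2.598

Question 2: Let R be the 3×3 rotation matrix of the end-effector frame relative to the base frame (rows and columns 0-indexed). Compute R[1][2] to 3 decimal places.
End-effector z-axis (col 2 of R) = (0.8660,-0.5000,0.0000)
R[1][2] = -0.5000

-0.500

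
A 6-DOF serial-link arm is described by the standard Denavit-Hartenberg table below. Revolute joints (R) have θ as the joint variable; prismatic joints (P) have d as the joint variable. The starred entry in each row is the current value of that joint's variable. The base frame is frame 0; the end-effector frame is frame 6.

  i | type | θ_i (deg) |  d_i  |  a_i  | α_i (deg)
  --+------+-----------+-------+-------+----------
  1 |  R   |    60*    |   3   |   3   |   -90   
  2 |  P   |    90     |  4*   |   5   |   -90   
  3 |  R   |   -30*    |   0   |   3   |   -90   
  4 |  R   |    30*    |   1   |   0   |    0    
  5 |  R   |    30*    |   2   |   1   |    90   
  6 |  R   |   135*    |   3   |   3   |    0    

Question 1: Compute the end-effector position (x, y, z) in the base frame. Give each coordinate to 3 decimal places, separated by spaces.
-1.540 1.500 -8.923

after link 1: o_1 = (1.5000, 2.5981, 3.0000)
after link 2: o_2 = (-1.9641, 4.5981, -2.0000)
after link 3: o_3 = (-3.2631, 5.3481, -4.5981)
after link 4: o_4 = (-2.5131, 4.9151, -5.0981)
after link 5: o_5 = (-0.7966, 4.9240, -6.5311)
after link 6: o_6 = (-1.5399, 1.4998, -8.9232)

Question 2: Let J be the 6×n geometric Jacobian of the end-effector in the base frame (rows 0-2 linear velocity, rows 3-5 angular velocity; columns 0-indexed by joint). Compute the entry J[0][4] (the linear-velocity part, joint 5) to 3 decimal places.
axis z_4 = (0.7500,-0.4330,-0.5000); lever o_n−o_4 = (0.9732,-3.4153,-3.8251)
cross product → J_v[:, 4] = (-0.0513,2.3822,-2.1400)
J_ω[:, 4] = z_4
entry J[0][4] = -0.0513

-0.051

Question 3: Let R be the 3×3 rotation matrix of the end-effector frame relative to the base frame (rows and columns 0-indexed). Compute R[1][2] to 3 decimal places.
End-effector z-axis (col 2 of R) = (-0.6250,-0.2165,-0.7500)
R[1][2] = -0.2165

-0.217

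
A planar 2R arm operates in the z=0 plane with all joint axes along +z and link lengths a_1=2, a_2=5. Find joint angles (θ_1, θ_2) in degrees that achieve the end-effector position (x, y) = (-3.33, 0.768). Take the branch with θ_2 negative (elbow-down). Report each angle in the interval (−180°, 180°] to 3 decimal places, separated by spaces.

-59.995 -150.004

cos θ_2 = (11.6787−2²−5²)/(2·2·5) = -0.8661; θ_2 = -150.0044° (elbow-down)
β = atan2(0.7680,-3.3300) = 167.0129°; ψ = atan2(-2.4997,-2.3303) = -132.9919°
θ_1 = β − ψ = 300.0048°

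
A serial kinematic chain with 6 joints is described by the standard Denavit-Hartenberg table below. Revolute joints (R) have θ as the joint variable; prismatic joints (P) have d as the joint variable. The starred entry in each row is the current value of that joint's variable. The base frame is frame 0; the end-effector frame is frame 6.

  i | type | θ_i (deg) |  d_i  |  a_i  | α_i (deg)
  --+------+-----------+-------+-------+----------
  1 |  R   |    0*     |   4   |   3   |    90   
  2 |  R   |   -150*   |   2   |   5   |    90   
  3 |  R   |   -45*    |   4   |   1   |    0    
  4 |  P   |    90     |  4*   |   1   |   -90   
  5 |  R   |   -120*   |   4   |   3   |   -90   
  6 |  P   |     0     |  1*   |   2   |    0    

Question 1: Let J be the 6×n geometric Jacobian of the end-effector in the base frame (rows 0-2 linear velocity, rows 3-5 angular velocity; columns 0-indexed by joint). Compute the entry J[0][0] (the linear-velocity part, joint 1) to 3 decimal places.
3.673

axis z_0 = ẑ; lever o_n−o_0 = (-5.5198,-3.6730,13.8960)
cross product → J_v[:, 0] = (3.6730,-5.5198,0.0000)
J_ω[:, 0] = z_0
entry J[0][0] = 3.6730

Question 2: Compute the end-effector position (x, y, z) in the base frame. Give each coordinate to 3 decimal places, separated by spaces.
-5.520 -3.673 13.896

after link 1: o_1 = (3.0000, 0.0000, 4.0000)
after link 2: o_2 = (-1.3301, -2.0000, 1.5000)
after link 3: o_3 = (-3.9425, -1.2929, 4.6105)
after link 4: o_4 = (-6.5549, -2.0000, 7.7211)
after link 5: o_5 = (-4.4859, -3.7678, 11.9156)
after link 6: o_6 = (-5.5198, -3.6730, 13.8960)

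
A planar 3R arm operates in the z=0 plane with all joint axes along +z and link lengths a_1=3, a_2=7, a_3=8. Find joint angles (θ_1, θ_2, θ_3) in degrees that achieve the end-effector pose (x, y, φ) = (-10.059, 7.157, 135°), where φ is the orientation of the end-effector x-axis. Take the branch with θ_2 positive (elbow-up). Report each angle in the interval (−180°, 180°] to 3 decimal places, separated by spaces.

30.008 149.993 -45.002

wrist centre = target − a_3·(cos φ, sin φ) = (-4.4021, 1.5001)
cos θ_2 = (21.6293−3²−7²)/(2·3·7) = -0.8660; θ_2 = 149.9935° (elbow-up)
β = atan2(1.5001,-4.4021) = 161.1821°; ψ = atan2(3.5007,-3.0618) = 131.1736°
θ_1 = β − ψ = 30.0085°
θ_3 = φ − θ_1 − θ_2 = -45.0020° (wrapped to (-180°,180°])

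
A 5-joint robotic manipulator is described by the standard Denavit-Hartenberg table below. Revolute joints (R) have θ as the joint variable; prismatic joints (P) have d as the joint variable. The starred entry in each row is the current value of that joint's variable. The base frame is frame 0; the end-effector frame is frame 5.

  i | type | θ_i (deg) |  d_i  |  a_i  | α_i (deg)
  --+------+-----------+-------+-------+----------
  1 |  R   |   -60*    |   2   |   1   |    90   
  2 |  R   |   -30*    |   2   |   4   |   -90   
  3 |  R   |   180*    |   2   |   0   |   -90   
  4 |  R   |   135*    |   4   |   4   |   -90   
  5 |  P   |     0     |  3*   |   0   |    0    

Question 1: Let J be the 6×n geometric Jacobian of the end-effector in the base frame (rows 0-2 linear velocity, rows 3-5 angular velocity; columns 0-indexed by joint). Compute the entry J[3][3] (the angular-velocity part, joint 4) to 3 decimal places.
-0.866

axis z_3 = (-0.8660,-0.5000,0.0000); lever o_n−o_3 = (-1.4976,-5.4061,-3.0872)
cross product → J_v[:, 3] = (1.5436,-2.6736,3.9331)
J_ω[:, 3] = z_3
entry J[3][3] = -0.8660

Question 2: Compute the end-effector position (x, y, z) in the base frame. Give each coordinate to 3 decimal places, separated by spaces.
after link 1: o_1 = (0.5000, -0.8660, 2.0000)
after link 2: o_2 = (0.5000, -4.8660, 0.0000)
after link 3: o_3 = (1.0000, -5.7321, 1.7321)
after link 4: o_4 = (-1.9465, -8.6286, -2.1317)
after link 5: o_5 = (-0.4976, -11.1382, -1.3552)

-0.498 -11.138 -1.355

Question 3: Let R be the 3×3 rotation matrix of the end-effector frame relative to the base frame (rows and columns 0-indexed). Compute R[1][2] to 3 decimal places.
End-effector z-axis (col 2 of R) = (0.4830,-0.8365,0.2588)
R[1][2] = -0.8365

-0.837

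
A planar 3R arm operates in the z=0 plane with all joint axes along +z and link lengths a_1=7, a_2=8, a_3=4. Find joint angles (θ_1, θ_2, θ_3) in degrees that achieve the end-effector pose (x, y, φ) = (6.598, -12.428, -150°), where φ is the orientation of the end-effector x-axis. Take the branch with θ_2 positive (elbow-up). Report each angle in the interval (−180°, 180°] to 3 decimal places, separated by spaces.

-62.050 30.006 -117.956

wrist centre = target − a_3·(cos φ, sin φ) = (10.0621, -10.4280)
cos θ_2 = (209.9891−7²−8²)/(2·7·8) = 0.8660; θ_2 = 30.0059° (elbow-up)
β = atan2(-10.4280,10.0621) = -46.0230°; ψ = atan2(4.0007,13.9278) = 16.0265°
θ_1 = β − ψ = -62.0496°
θ_3 = φ − θ_1 − θ_2 = -117.9563° (wrapped to (-180°,180°])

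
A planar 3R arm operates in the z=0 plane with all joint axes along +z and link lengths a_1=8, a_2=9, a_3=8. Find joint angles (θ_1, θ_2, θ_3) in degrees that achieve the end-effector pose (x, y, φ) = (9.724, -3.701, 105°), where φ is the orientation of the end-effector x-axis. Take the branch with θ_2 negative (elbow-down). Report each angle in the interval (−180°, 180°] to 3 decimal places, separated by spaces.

-28.199 -29.990 163.189

wrist centre = target − a_3·(cos φ, sin φ) = (11.7946, -11.4284)
cos θ_2 = (269.7199−8²−9²)/(2·8·9) = 0.8661; θ_2 = -29.9902° (elbow-down)
β = atan2(-11.4284,11.7946) = -44.0967°; ψ = atan2(-4.4987,15.7950) = -15.8978°
θ_1 = β − ψ = -28.1989°
θ_3 = φ − θ_1 − θ_2 = 163.1891° (wrapped to (-180°,180°])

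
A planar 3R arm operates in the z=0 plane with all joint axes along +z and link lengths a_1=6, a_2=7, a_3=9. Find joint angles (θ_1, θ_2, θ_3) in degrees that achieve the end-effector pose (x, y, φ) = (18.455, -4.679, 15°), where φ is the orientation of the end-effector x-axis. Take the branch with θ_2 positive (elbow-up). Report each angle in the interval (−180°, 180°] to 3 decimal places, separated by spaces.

wrist centre = target − a_3·(cos φ, sin φ) = (9.7617, -7.0084)
cos θ_2 = (144.4074−6²−7²)/(2·6·7) = 0.7072; θ_2 = 44.9899° (elbow-up)
β = atan2(-7.0084,9.7617) = -35.6764°; ψ = atan2(4.9489,10.9506) = 24.3195°
θ_1 = β − ψ = -59.9959°
θ_3 = φ − θ_1 − θ_2 = 30.0060° (wrapped to (-180°,180°])

-59.996 44.990 30.006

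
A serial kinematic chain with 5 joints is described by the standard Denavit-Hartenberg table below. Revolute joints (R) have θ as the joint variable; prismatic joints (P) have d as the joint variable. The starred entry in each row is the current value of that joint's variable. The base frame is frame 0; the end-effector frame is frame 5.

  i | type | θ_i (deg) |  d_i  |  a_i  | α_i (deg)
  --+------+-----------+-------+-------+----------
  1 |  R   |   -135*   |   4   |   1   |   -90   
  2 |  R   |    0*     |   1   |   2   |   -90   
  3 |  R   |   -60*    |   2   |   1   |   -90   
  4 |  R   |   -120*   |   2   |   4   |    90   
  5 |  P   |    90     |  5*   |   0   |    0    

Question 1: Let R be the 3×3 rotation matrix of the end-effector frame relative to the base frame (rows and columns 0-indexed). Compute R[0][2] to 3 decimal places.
End-effector z-axis (col 2 of R) = (-0.2241,0.8365,0.5000)
R[0][2] = -0.2241

-0.224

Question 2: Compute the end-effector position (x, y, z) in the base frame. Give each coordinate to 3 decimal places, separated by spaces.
-4.726 1.802 1.036

after link 1: o_1 = (-0.7071, -0.7071, 4.0000)
after link 2: o_2 = (-1.4142, -2.8284, 4.0000)
after link 3: o_3 = (-1.1554, -3.7944, 2.0000)
after link 4: o_4 = (-3.6049, -2.3801, -1.4641)
after link 5: o_5 = (-4.7256, 1.8024, 1.0359)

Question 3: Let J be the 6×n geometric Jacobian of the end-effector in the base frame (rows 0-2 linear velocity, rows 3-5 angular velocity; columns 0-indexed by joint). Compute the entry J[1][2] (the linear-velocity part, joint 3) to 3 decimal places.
3.311

axis z_2 = (0.0000,-0.0000,-1.0000); lever o_n−o_2 = (-3.3114,4.6309,-2.9641)
cross product → J_v[:, 2] = (4.6309,3.3114,0.0000)
J_ω[:, 2] = z_2
entry J[1][2] = 3.3114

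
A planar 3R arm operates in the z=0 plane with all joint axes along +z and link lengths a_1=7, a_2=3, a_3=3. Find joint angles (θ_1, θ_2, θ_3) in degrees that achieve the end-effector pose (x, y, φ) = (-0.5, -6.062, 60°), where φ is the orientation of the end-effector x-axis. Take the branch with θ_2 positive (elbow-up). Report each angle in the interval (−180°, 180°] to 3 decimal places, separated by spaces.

-120.001 60.005 119.997

wrist centre = target − a_3·(cos φ, sin φ) = (-2.0000, -8.6601)
cos θ_2 = (78.9969−7²−3²)/(2·7·3) = 0.4999; θ_2 = 60.0049° (elbow-up)
β = atan2(-8.6601,-2.0000) = -103.0042°; ψ = atan2(2.5982,8.4998) = 16.9973°
θ_1 = β − ψ = -120.0015°
θ_3 = φ − θ_1 − θ_2 = 119.9966° (wrapped to (-180°,180°])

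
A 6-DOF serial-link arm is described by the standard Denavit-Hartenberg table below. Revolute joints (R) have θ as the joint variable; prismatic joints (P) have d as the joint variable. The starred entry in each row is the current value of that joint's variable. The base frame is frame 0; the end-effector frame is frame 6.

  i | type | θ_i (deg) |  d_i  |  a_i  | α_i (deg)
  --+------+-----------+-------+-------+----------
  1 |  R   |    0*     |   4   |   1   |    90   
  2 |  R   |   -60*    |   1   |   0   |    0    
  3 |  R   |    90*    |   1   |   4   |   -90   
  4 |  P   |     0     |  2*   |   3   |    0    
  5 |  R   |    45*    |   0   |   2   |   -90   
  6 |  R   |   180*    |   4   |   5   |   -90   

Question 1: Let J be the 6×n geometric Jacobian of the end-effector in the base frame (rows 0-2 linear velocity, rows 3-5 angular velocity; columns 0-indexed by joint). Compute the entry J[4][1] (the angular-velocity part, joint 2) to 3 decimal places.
-1.000

axis z_1 = (0.0000,-1.0000,0.0000); lever o_n−o_1 = (0.7756,-1.2929,2.7572)
cross product → J_v[:, 1] = (-2.7572,0.0000,0.7756)
J_ω[:, 1] = z_1
entry J[4][1] = -1.0000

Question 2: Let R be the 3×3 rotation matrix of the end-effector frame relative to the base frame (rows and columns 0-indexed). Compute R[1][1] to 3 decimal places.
End-effector y-axis (col 1 of R) = (0.6124,-0.7071,0.3536)
R[1][1] = -0.7071

-0.707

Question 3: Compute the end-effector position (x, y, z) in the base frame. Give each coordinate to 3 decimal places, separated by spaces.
1.776 -1.293 6.757

after link 1: o_1 = (1.0000, 0.0000, 4.0000)
after link 2: o_2 = (1.0000, -1.0000, 4.0000)
after link 3: o_3 = (4.4641, -2.0000, 6.0000)
after link 4: o_4 = (6.0622, -2.0000, 9.2321)
after link 5: o_5 = (7.2869, -0.5858, 9.9392)
after link 6: o_6 = (1.7756, -1.2929, 6.7572)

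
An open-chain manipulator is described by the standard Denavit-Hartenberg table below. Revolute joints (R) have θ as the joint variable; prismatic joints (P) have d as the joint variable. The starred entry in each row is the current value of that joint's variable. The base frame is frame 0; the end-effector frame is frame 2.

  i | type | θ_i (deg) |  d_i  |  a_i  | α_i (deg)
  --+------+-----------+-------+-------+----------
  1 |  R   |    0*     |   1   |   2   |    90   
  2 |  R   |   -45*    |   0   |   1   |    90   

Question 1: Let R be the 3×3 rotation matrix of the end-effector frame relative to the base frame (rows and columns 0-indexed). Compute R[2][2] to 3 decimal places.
-0.707

End-effector z-axis (col 2 of R) = (-0.7071,-0.0000,-0.7071)
R[2][2] = -0.7071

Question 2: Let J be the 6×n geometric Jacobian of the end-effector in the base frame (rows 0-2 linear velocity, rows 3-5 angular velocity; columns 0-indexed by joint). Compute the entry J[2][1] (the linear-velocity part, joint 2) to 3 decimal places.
0.707

axis z_1 = (0.0000,-1.0000,0.0000); lever o_n−o_1 = (0.7071,-0.0000,-0.7071)
cross product → J_v[:, 1] = (0.7071,0.0000,0.7071)
J_ω[:, 1] = z_1
entry J[2][1] = 0.7071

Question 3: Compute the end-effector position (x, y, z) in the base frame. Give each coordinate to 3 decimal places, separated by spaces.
after link 1: o_1 = (2.0000, 0.0000, 1.0000)
after link 2: o_2 = (2.7071, -0.0000, 0.2929)

2.707 -0.000 0.293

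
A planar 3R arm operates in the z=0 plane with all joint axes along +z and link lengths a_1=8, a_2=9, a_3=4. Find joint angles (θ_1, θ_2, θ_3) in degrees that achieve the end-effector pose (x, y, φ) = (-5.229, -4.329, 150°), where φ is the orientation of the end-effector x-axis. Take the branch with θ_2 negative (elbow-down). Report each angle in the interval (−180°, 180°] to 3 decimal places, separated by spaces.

-29.997 -135.003 -45.000

wrist centre = target − a_3·(cos φ, sin φ) = (-1.7649, -6.3290)
cos θ_2 = (43.1711−8²−9²)/(2·8·9) = -0.7071; θ_2 = -135.0031° (elbow-down)
β = atan2(-6.3290,-1.7649) = -105.5816°; ψ = atan2(-6.3636,1.6357) = -75.5848°
θ_1 = β − ψ = -29.9968°
θ_3 = φ − θ_1 − θ_2 = -45.0001° (wrapped to (-180°,180°])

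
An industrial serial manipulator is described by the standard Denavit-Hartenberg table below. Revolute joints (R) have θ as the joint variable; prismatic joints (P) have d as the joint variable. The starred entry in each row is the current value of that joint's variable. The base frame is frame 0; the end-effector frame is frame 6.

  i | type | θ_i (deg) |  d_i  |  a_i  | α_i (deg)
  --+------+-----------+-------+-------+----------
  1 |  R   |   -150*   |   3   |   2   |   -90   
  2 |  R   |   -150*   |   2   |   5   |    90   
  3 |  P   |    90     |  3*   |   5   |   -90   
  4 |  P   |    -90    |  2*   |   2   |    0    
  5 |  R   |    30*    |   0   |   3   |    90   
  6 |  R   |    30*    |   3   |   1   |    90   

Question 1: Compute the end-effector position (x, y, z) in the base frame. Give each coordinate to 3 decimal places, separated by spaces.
7.575 -2.942 -4.279

after link 1: o_1 = (-1.7321, -1.0000, 3.0000)
after link 2: o_2 = (3.0179, -0.5670, 5.5000)
after link 3: o_3 = (6.8170, -4.1471, 2.9019)
after link 4: o_4 = (6.1830, -4.5131, 0.1699)
after link 5: o_5 = (8.0580, -5.1627, -2.0801)
after link 6: o_6 = (7.5748, -2.9417, -4.2787)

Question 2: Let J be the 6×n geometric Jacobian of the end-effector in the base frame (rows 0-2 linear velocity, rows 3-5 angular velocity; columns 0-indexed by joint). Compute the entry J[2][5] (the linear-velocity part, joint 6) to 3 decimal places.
-0.058

axis z_5 = (-0.2165,0.8750,-0.4330); lever o_n−o_5 = (-0.4833,2.2210,-2.1986)
cross product → J_v[:, 5] = (-0.9620,-0.2667,-0.0580)
J_ω[:, 5] = z_5
entry J[2][5] = -0.0580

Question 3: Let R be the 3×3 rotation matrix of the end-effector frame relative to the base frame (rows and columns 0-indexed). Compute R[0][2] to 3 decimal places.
0.962

End-effector z-axis (col 2 of R) = (0.9620,0.2667,0.0580)
R[0][2] = 0.9620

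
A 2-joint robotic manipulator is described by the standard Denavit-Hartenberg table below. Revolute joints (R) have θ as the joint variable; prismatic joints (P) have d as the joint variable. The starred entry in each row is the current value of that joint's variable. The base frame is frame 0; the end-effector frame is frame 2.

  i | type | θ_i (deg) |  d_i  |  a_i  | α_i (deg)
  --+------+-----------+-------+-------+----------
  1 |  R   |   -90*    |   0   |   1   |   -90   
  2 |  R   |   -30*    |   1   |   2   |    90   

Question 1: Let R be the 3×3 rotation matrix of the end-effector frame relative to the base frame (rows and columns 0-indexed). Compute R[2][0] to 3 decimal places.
End-effector x-axis (col 0 of R) = (0.0000,-0.8660,0.5000)
R[2][0] = 0.5000

0.500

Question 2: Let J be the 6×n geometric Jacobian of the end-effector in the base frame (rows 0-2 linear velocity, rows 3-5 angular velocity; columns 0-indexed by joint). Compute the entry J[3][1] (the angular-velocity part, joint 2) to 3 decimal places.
1.000

axis z_1 = (1.0000,0.0000,0.0000); lever o_n−o_1 = (1.0000,-1.7321,1.0000)
cross product → J_v[:, 1] = (0.0000,-1.0000,-1.7321)
J_ω[:, 1] = z_1
entry J[3][1] = 1.0000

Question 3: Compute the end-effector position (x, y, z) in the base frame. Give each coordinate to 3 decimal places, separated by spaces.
after link 1: o_1 = (0.0000, -1.0000, 0.0000)
after link 2: o_2 = (1.0000, -2.7321, 1.0000)

1.000 -2.732 1.000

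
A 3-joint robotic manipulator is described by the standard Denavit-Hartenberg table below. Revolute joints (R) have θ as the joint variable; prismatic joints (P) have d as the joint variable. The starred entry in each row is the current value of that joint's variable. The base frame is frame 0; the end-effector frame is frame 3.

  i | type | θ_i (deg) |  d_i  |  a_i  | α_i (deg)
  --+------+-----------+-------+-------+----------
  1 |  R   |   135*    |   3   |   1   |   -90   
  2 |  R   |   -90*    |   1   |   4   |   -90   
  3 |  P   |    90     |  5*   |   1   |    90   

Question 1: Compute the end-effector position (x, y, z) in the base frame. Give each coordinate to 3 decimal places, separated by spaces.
-4.243 4.243 7.000

after link 1: o_1 = (-0.7071, 0.7071, 3.0000)
after link 2: o_2 = (-1.4142, 0.0000, 7.0000)
after link 3: o_3 = (-4.2426, 4.2426, 7.0000)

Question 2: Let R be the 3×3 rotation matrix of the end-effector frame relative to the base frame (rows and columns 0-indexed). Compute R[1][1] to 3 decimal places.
End-effector y-axis (col 1 of R) = (-0.7071,0.7071,-0.0000)
R[1][1] = 0.7071

0.707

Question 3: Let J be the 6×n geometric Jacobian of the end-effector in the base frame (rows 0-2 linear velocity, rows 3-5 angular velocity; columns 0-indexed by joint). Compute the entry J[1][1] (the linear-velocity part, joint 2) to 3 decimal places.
2.828

axis z_1 = (-0.7071,-0.7071,0.0000); lever o_n−o_1 = (-3.5355,3.5355,4.0000)
cross product → J_v[:, 1] = (-2.8284,2.8284,-5.0000)
J_ω[:, 1] = z_1
entry J[1][1] = 2.8284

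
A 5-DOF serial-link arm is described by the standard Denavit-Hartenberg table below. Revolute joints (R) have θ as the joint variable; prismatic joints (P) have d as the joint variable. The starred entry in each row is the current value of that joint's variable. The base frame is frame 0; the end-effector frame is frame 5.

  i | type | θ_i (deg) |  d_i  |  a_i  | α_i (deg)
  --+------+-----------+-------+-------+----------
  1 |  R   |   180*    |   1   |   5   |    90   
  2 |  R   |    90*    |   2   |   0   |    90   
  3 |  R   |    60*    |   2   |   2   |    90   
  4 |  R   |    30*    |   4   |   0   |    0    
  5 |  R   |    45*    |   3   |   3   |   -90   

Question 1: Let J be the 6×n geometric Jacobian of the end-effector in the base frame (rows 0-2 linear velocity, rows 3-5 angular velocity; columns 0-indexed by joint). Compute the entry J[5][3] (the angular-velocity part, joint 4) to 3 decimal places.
0.866

axis z_3 = (-0.0000,-0.5000,0.8660); lever o_n−o_3 = (-2.8978,-2.8276,6.4504)
cross product → J_v[:, 3] = (-0.7765,-2.5095,-1.4489)
J_ω[:, 3] = z_3
entry J[5][3] = 0.8660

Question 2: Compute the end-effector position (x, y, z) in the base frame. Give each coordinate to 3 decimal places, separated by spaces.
after link 1: o_1 = (-5.0000, 0.0000, 1.0000)
after link 2: o_2 = (-5.0000, 2.0000, 1.0000)
after link 3: o_3 = (-7.0000, 3.7321, 2.0000)
after link 4: o_4 = (-7.0000, 1.7321, 5.4641)
after link 5: o_5 = (-9.8978, 0.9045, 8.4504)

-9.898 0.904 8.450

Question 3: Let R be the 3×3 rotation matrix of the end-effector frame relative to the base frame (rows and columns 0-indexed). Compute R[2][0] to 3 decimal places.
0.129

End-effector x-axis (col 0 of R) = (-0.9659,0.2241,0.1294)
R[2][0] = 0.1294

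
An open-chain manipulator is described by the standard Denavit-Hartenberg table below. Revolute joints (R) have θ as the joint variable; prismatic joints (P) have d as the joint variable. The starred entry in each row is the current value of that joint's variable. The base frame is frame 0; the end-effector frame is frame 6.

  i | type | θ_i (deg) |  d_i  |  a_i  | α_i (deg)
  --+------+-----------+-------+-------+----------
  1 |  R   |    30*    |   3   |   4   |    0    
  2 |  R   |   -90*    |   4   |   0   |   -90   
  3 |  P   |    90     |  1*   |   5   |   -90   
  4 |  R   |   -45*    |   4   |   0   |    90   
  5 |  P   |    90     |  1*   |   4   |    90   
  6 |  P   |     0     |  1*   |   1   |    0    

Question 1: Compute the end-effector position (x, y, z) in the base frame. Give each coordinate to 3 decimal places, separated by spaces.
after link 1: o_1 = (3.4641, 2.0000, 3.0000)
after link 2: o_2 = (3.4641, 2.0000, 7.0000)
after link 3: o_3 = (4.3301, 2.5000, 2.0000)
after link 4: o_4 = (2.3301, 5.9641, 2.0000)
after link 5: o_5 = (0.9425, 9.7818, 2.7071)
after link 6: o_6 = (1.0549, 11.0013, 2.0000)

1.055 11.001 2.000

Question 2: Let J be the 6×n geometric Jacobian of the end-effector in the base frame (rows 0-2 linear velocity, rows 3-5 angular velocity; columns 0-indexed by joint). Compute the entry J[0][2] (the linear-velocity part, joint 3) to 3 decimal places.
prismatic axis z_2 = (0.8660,0.5000,0.0000)
J_v[:, 2] = z_2; J_ω[:, 2] = (0,0,0)
entry J[0][2] = 0.8660

0.866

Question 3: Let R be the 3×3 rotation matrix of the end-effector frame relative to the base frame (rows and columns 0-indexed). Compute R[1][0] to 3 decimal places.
End-effector x-axis (col 0 of R) = (-0.5000,0.8660,-0.0000)
R[1][0] = 0.8660

0.866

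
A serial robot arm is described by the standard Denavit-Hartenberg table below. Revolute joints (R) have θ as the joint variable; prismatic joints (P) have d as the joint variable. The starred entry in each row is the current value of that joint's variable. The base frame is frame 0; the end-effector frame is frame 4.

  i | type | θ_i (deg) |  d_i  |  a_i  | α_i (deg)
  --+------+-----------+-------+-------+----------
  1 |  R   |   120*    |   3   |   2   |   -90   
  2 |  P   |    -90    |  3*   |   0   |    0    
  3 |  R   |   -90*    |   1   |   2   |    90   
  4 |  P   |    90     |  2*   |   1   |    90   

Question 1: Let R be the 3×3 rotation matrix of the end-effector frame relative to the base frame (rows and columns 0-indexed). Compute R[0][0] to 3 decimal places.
-0.866

End-effector x-axis (col 0 of R) = (-0.8660,-0.5000,0.0000)
R[0][0] = -0.8660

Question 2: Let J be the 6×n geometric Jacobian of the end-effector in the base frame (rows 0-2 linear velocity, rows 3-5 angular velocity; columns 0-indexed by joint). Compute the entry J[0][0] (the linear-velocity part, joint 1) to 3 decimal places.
axis z_0 = ẑ; lever o_n−o_0 = (-4.3301,-2.5000,1.0000)
cross product → J_v[:, 0] = (2.5000,-4.3301,0.0000)
J_ω[:, 0] = z_0
entry J[0][0] = 2.5000

2.500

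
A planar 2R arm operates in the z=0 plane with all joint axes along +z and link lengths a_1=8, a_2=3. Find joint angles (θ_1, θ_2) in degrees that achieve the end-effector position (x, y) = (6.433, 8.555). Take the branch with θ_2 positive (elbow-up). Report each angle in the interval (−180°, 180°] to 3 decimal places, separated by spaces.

45.004 29.995

cos θ_2 = (114.5715−8²−3²)/(2·8·3) = 0.8661; θ_2 = 29.9945° (elbow-up)
β = atan2(8.5550,6.4330) = 53.0584°; ψ = atan2(1.4998,10.5982) = 8.0544°
θ_1 = β − ψ = 45.0039°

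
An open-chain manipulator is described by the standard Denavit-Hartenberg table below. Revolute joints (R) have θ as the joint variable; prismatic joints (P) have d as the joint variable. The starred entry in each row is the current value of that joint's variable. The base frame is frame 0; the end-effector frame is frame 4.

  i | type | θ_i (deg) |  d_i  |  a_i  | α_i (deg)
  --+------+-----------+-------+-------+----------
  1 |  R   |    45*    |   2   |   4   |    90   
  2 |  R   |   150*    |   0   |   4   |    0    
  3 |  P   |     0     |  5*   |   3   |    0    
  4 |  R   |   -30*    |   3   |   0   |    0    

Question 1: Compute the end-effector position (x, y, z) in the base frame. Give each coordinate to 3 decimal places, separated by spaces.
4.199 -7.115 5.500

after link 1: o_1 = (2.8284, 2.8284, 2.0000)
after link 2: o_2 = (0.3789, 0.3789, 4.0000)
after link 3: o_3 = (2.0774, -4.9937, 5.5000)
after link 4: o_4 = (4.1987, -7.1150, 5.5000)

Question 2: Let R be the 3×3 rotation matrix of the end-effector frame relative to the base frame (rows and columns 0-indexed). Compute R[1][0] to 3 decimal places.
-0.354

End-effector x-axis (col 0 of R) = (-0.3536,-0.3536,0.8660)
R[1][0] = -0.3536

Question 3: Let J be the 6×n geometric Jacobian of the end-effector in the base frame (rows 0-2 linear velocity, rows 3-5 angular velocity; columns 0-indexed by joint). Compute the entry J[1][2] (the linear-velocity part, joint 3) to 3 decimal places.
-0.707

prismatic axis z_2 = (0.7071,-0.7071,0.0000)
J_v[:, 2] = z_2; J_ω[:, 2] = (0,0,0)
entry J[1][2] = -0.7071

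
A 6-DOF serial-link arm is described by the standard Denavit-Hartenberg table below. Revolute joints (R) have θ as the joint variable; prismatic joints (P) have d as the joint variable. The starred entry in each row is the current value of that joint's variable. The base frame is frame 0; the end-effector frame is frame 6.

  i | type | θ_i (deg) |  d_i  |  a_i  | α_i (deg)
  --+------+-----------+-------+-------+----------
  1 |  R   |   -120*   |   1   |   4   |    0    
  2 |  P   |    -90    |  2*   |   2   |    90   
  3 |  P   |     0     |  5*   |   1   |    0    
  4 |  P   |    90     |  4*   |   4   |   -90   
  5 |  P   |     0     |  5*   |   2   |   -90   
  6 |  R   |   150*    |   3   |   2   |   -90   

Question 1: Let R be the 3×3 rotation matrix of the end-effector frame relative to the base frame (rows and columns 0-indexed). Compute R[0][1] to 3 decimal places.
End-effector y-axis (col 1 of R) = (0.5000,0.8660,0.0000)
R[0][1] = 0.5000

0.500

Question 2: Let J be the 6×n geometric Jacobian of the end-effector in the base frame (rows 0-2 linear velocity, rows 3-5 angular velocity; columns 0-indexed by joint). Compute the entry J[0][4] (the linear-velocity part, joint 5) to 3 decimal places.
0.866

prismatic axis z_4 = (0.8660,-0.5000,0.0000)
J_v[:, 4] = z_4; J_ω[:, 4] = (0,0,0)
entry J[0][4] = 0.8660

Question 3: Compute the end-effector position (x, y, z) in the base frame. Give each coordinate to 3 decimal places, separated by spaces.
1.866 1.232 7.268

after link 1: o_1 = (-2.0000, -3.4641, 1.0000)
after link 2: o_2 = (-3.7321, -2.4641, 3.0000)
after link 3: o_3 = (-2.0981, 2.3660, 3.0000)
after link 4: o_4 = (-0.0981, 5.8301, 7.0000)
after link 5: o_5 = (4.2321, 3.3301, 9.0000)
after link 6: o_6 = (1.8660, 1.2321, 7.2679)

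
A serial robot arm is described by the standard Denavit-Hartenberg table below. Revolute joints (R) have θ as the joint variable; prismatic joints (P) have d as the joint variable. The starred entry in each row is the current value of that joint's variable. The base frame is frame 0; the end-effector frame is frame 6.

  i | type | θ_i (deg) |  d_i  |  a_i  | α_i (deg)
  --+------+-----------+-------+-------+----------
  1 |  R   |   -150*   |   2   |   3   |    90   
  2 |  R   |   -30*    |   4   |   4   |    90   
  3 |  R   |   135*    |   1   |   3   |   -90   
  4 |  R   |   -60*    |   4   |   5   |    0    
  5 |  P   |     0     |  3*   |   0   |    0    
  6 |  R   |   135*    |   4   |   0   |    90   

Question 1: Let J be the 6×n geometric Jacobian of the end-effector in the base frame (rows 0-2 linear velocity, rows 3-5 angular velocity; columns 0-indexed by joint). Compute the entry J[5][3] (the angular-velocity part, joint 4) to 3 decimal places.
0.354

axis z_3 = (0.8839,-0.3062,0.3536); lever o_n−o_3 = (12.0397,0.0109,1.0230)
cross product → J_v[:, 3] = (-0.3171,3.3525,3.6960)
J_ω[:, 3] = z_3
entry J[5][3] = 0.3536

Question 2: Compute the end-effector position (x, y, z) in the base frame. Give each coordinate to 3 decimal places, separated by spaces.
5.405 3.249 1.218

after link 1: o_1 = (-2.5981, -1.5000, 2.0000)
after link 2: o_2 = (-7.5981, 0.2321, 0.0000)
after link 3: o_3 = (-6.6347, 3.2377, 0.1946)
after link 4: o_4 = (-0.7823, 5.3919, -1.2573)
after link 5: o_5 = (1.8694, 4.4734, -0.1966)
after link 6: o_6 = (5.4049, 3.2486, 1.2176)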